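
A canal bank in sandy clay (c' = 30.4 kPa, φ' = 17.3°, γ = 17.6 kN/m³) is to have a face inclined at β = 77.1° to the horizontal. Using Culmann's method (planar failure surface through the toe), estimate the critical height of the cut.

Culmann's analysis gives the critical failure plane at α_cr = (β + φ')/2 = (77.1 + 17.3)/2 = 47.2°, and the critical height
H_c = (4c'/γ) · sinβ cosφ' / [1 − cos(β − φ')]
    = (4·30.4/17.6) · sin77.1°·cos17.3° / [1 − cos(59.8°)]
    = 6.909 · 0.9748·0.9548 / [1 − 0.5030]
    = 6.909 · 0.9307 / 0.4970
    = 12.94 m

H_c = 12.94 m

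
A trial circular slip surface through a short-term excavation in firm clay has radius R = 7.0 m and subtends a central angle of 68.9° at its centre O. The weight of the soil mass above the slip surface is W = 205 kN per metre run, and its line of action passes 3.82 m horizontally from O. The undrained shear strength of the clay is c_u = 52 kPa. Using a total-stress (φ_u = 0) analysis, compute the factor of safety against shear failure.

Taking moments about the centre O, the resisting moment is provided by the undrained shear strength acting along the arc:
Arc length L_a = R·θ = 7.0·(68.9°·π/180) = 7.0·1.2025 = 8.42 m
M_R = c_u·L_a·R = 52·8.42·7.0 = 3064.1 kN·m/m
M_D = W·d = 205·3.82 = 783.1 kN·m/m
FS = M_R / M_D = 3064.1 / 783.1 = 3.913

FS = 3.91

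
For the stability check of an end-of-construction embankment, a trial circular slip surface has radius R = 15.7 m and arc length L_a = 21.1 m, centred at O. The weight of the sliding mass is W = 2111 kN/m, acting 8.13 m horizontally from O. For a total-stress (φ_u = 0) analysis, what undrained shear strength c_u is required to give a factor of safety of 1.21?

c_u = 62.7 kPa

FS = c_u·L_a·R / (W·d), so c_u = FS·W·d / (L_a·R).
c_u = 1.21·2111·8.13 / (21.10·15.7) = 20766.5 / 331.27 = 62.69 kPa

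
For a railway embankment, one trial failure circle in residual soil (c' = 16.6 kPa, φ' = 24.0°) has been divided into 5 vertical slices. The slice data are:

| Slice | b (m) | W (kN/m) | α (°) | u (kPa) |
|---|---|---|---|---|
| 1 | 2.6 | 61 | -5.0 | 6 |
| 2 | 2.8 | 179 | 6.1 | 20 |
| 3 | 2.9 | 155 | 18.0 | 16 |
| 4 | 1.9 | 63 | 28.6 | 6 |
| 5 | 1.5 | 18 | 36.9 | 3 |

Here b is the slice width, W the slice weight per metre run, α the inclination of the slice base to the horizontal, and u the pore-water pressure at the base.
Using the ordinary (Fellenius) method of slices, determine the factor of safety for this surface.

Ordinary method of slices: FS = Σ[c'·Δl_i + (W_i cosα_i − u_i·Δl_i)·tanφ'] / Σ W_i sinα_i, with Δl_i = b_i / cosα_i.
Slice 1: Δl = 2.6/cos(-5.0°) = 2.610 m; N'_1 = 61·cos(-5.0°) − 6·2.610 = 45.1; c'Δl = 43.32; W sinα = -5.3
Slice 2: Δl = 2.8/cos6.1° = 2.816 m; N'_2 = 179·cos6.1° − 20·2.816 = 121.7; c'Δl = 46.74; W sinα = 19.0
Slice 3: Δl = 2.9/cos18.0° = 3.049 m; N'_3 = 155·cos18.0° − 16·3.049 = 98.6; c'Δl = 50.62; W sinα = 47.9
Slice 4: Δl = 1.9/cos28.6° = 2.164 m; N'_4 = 63·cos28.6° − 6·2.164 = 42.3; c'Δl = 35.92; W sinα = 30.2
Slice 5: Δl = 1.5/cos36.9° = 1.876 m; N'_5 = 18·cos36.9° − 3·1.876 = 8.8; c'Δl = 31.14; W sinα = 10.8
Σc'Δl = 207.7 kN/m; ΣN' = 316.5 kN/m; ΣW sinα = 102.6 kN/m
Resisting = 207.7 + 316.5·tan24.0° = 207.7 + 140.9 = 348.7 kN/m
FS = 348.7 / 102.6 = 3.399

FS = 3.40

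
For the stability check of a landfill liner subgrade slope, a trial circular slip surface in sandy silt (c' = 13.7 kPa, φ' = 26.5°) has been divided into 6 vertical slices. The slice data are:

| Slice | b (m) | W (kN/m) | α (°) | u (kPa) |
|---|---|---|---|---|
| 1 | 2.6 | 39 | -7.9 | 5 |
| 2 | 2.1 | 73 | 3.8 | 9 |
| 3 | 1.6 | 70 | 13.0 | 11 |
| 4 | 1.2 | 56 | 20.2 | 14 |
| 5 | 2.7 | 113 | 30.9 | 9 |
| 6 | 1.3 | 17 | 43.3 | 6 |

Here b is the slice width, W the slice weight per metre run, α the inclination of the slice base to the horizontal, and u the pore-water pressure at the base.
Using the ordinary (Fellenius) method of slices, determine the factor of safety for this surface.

FS = 2.78

Ordinary method of slices: FS = Σ[c'·Δl_i + (W_i cosα_i − u_i·Δl_i)·tanφ'] / Σ W_i sinα_i, with Δl_i = b_i / cosα_i.
Slice 1: Δl = 2.6/cos(-7.9°) = 2.625 m; N'_1 = 39·cos(-7.9°) − 5·2.625 = 25.5; c'Δl = 35.96; W sinα = -5.4
Slice 2: Δl = 2.1/cos3.8° = 2.105 m; N'_2 = 73·cos3.8° − 9·2.105 = 53.9; c'Δl = 28.83; W sinα = 4.8
Slice 3: Δl = 1.6/cos13.0° = 1.642 m; N'_3 = 70·cos13.0° − 11·1.642 = 50.1; c'Δl = 22.50; W sinα = 15.7
Slice 4: Δl = 1.2/cos20.2° = 1.279 m; N'_4 = 56·cos20.2° − 14·1.279 = 34.7; c'Δl = 17.52; W sinα = 19.3
Slice 5: Δl = 2.7/cos30.9° = 3.147 m; N'_5 = 113·cos30.9° − 9·3.147 = 68.6; c'Δl = 43.11; W sinα = 58.0
Slice 6: Δl = 1.3/cos43.3° = 1.786 m; N'_6 = 17·cos43.3° − 6·1.786 = 1.7; c'Δl = 24.47; W sinα = 11.7
Σc'Δl = 172.4 kN/m; ΣN' = 234.5 kN/m; ΣW sinα = 104.3 kN/m
Resisting = 172.4 + 234.5·tan26.5° = 172.4 + 116.9 = 289.3 kN/m
FS = 289.3 / 104.3 = 2.775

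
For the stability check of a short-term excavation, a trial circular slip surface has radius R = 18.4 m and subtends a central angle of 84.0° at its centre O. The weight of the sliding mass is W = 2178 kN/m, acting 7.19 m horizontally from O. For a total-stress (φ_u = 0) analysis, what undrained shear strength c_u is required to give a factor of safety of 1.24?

c_u = 39.1 kPa

FS = c_u·L_a·R / (W·d), so c_u = FS·W·d / (L_a·R).
Arc length L_a = R·θ = 18.4·(84.0°·π/180) = 18.4·1.4661 = 26.98 m
c_u = 1.24·2178·7.19 / (26.98·18.4) = 19418.2 / 496.35 = 39.12 kPa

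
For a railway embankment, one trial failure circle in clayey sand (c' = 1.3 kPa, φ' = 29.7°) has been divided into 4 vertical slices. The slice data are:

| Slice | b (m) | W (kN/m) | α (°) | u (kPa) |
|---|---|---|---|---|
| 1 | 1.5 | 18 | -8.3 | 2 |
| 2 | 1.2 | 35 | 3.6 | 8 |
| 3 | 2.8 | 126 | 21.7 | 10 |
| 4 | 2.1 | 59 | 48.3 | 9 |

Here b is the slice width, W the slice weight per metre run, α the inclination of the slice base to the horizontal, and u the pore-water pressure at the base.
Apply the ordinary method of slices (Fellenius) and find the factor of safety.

Ordinary method of slices: FS = Σ[c'·Δl_i + (W_i cosα_i − u_i·Δl_i)·tanφ'] / Σ W_i sinα_i, with Δl_i = b_i / cosα_i.
Slice 1: Δl = 1.5/cos(-8.3°) = 1.516 m; N'_1 = 18·cos(-8.3°) − 2·1.516 = 14.8; c'Δl = 1.97; W sinα = -2.6
Slice 2: Δl = 1.2/cos3.6° = 1.202 m; N'_2 = 35·cos3.6° − 8·1.202 = 25.3; c'Δl = 1.56; W sinα = 2.2
Slice 3: Δl = 2.8/cos21.7° = 3.014 m; N'_3 = 126·cos21.7° − 10·3.014 = 86.9; c'Δl = 3.92; W sinα = 46.6
Slice 4: Δl = 2.1/cos48.3° = 3.157 m; N'_4 = 59·cos48.3° − 9·3.157 = 10.8; c'Δl = 4.10; W sinα = 44.1
Σc'Δl = 11.6 kN/m; ΣN' = 137.9 kN/m; ΣW sinα = 90.2 kN/m
Resisting = 11.6 + 137.9·tan29.7° = 11.6 + 78.6 = 90.2 kN/m
FS = 90.2 / 90.2 = 0.999

FS = 1.00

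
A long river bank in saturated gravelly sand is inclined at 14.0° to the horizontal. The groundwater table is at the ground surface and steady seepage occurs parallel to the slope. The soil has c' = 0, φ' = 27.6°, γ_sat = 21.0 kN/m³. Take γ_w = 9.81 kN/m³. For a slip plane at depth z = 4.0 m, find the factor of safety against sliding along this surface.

FS = 1.12

With seepage parallel to the slope and the water table at the surface, the effective normal stress on the slip plane uses the buoyant unit weight γ' = γ_sat − γ_w while the driving shear stress uses γ_sat:
FS = [c' + γ' z cos²β tanφ'] / [γ_sat z sinβ cosβ]
(For c' = 0 this reduces to FS = (γ'/γ_sat)·tanφ'/tanβ.)
γ' = 21.0 − 9.81 = 11.19 kN/m³
Numerator = 0.0 + 11.19·4.0·cos²14.0°·tan27.6° = 0.0 + 11.19·4.0·0.9415·0.5228 = 22.030 kPa
Denominator = 21.0·4.0·sin14.0°·cos14.0° = 21.0·4.0·0.2419·0.9703 = 19.718 kPa
FS = 22.030 / 19.718 = 1.117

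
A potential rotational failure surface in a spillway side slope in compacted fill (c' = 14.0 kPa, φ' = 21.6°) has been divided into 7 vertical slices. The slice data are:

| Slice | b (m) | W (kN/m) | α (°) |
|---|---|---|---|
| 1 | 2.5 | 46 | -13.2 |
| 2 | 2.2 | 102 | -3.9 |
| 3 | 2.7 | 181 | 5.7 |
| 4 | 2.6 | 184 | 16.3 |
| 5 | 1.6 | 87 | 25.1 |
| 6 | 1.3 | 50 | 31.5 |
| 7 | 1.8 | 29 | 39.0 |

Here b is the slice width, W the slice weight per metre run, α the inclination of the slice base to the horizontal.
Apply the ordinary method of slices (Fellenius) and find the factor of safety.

Ordinary method of slices: FS = Σ[c'·Δl_i + (W_i cosα_i)·tanφ'] / Σ W_i sinα_i, with Δl_i = b_i / cosα_i.
Slice 1: Δl = 2.5/cos(-13.2°) = 2.568 m; N'_1 = 46·cos(-13.2°) = 44.8; c'Δl = 35.95; W sinα = -10.5
Slice 2: Δl = 2.2/cos(-3.9°) = 2.205 m; N'_2 = 102·cos(-3.9°) = 101.8; c'Δl = 30.87; W sinα = -6.9
Slice 3: Δl = 2.7/cos5.7° = 2.713 m; N'_3 = 181·cos5.7° = 180.1; c'Δl = 37.99; W sinα = 18.0
Slice 4: Δl = 2.6/cos16.3° = 2.709 m; N'_4 = 184·cos16.3° = 176.6; c'Δl = 37.92; W sinα = 51.6
Slice 5: Δl = 1.6/cos25.1° = 1.767 m; N'_5 = 87·cos25.1° = 78.8; c'Δl = 24.74; W sinα = 36.9
Slice 6: Δl = 1.3/cos31.5° = 1.525 m; N'_6 = 50·cos31.5° = 42.6; c'Δl = 21.35; W sinα = 26.1
Slice 7: Δl = 1.8/cos39.0° = 2.316 m; N'_7 = 29·cos39.0° = 22.5; c'Δl = 32.43; W sinα = 18.3
Σc'Δl = 221.2 kN/m; ΣN' = 647.2 kN/m; ΣW sinα = 133.5 kN/m
Resisting = 221.2 + 647.2·tan21.6° = 221.2 + 256.2 = 477.5 kN/m
FS = 477.5 / 133.5 = 3.578

FS = 3.58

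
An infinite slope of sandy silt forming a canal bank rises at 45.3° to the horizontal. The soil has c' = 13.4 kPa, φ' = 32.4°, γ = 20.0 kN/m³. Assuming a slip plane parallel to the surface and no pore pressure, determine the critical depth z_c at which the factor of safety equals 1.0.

Setting FS = 1.00 in FS = [c' + γz cos²β tanφ'] / [γz sinβ cosβ] and solving for z:
z = c' / [γ cosβ (FS·sinβ − cosβ·tanφ')]
  = 13.4 / [20.0·cos45.3°·(1.00·sin45.3° − cos45.3°·tan32.4°)]
  = 13.4 / [20.0·0.7034·(1.00·0.7108 − 0.7034·0.6346)]
  = 13.4 / 3.7197 = 3.602 m

z_c = 3.60 m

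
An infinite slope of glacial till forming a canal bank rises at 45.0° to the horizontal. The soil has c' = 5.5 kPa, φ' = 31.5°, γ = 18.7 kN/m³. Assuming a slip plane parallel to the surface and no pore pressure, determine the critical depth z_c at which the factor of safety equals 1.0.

z_c = 1.52 m

Setting FS = 1.00 in FS = [c' + γz cos²β tanφ'] / [γz sinβ cosβ] and solving for z:
z = c' / [γ cosβ (FS·sinβ − cosβ·tanφ')]
  = 5.5 / [18.7·cos45.0°·(1.00·sin45.0° − cos45.0°·tan31.5°)]
  = 5.5 / [18.7·0.7071·(1.00·0.7071 − 0.7071·0.6128)]
  = 5.5 / 3.6203 = 1.519 m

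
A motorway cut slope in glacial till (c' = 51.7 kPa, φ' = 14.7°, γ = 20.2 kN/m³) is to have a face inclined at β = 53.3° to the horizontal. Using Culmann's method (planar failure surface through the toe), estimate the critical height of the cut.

H_c = 36.34 m

Culmann's analysis gives the critical failure plane at α_cr = (β + φ')/2 = (53.3 + 14.7)/2 = 34.0°, and the critical height
H_c = (4c'/γ) · sinβ cosφ' / [1 − cos(β − φ')]
    = (4·51.7/20.2) · sin53.3°·cos14.7° / [1 − cos(38.6°)]
    = 10.238 · 0.8018·0.9673 / [1 − 0.7815]
    = 10.238 · 0.7755 / 0.2185
    = 36.34 m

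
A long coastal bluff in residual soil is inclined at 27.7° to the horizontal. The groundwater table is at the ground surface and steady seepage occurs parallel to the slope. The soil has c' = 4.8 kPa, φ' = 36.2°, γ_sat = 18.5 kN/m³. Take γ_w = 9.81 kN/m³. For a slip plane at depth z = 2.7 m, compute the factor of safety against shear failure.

With seepage parallel to the slope and the water table at the surface, the effective normal stress on the slip plane uses the buoyant unit weight γ' = γ_sat − γ_w while the driving shear stress uses γ_sat:
FS = [c' + γ' z cos²β tanφ'] / [γ_sat z sinβ cosβ]
γ' = 18.5 − 9.81 = 8.69 kN/m³
Numerator = 4.8 + 8.69·2.7·cos²27.7°·tan36.2° = 4.8 + 8.69·2.7·0.7839·0.7319 = 18.262 kPa
Denominator = 18.5·2.7·sin27.7°·cos27.7° = 18.5·2.7·0.4648·0.8854 = 20.558 kPa
FS = 18.262 / 20.558 = 0.888

FS = 0.89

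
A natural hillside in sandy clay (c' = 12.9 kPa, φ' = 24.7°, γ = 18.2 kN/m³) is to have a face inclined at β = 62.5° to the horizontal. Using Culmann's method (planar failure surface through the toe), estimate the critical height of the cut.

Culmann's analysis gives the critical failure plane at α_cr = (β + φ')/2 = (62.5 + 24.7)/2 = 43.6°, and the critical height
H_c = (4c'/γ) · sinβ cosφ' / [1 − cos(β − φ')]
    = (4·12.9/18.2) · sin62.5°·cos24.7° / [1 − cos(37.8°)]
    = 2.835 · 0.8870·0.9085 / [1 − 0.7902]
    = 2.835 · 0.8059 / 0.2098
    = 10.89 m

H_c = 10.89 m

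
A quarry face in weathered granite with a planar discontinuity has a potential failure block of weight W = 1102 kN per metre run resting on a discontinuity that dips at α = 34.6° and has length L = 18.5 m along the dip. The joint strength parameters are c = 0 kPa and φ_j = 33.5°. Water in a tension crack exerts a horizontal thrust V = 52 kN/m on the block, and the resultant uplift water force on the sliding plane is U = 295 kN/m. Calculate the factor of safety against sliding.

FS = 0.58

Resolving the block weight along and normal to the plane and applying the Mohr–Coulomb strength on the joint:
N' = W cosα − U − V sinα = 1102·cos34.6° − 295 − 52·sin34.6° = 582.6 kN/m
Driving force T = W sinα + V cosα = 1102·sin34.6° + 52·cos34.6° = 668.6 kN/m
Resisting force R = c·L + N'·tanφ_j = 0·18.5 + 582.6·tan33.5° = 0.0 + 385.6 = 385.6 kN/m
FS = R / T = 385.6 / 668.6 = 0.577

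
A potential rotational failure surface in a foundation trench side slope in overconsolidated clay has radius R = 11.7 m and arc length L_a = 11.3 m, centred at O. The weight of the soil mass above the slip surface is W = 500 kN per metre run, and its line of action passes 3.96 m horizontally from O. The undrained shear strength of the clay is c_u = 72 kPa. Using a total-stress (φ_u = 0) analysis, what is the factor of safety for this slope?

Taking moments about the centre O, the resisting moment is provided by the undrained shear strength acting along the arc:
M_R = c_u·L_a·R = 72·11.30·11.7 = 9519.1 kN·m/m
M_D = W·d = 500·3.96 = 1980.0 kN·m/m
FS = M_R / M_D = 9519.1 / 1980.0 = 4.808

FS = 4.81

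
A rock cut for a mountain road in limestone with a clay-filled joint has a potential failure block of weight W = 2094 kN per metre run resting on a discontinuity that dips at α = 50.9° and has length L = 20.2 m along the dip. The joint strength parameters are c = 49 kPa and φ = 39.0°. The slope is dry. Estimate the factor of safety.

Resolving the block weight along and normal to the plane and applying the Mohr–Coulomb strength on the joint:
N' = W cosα = 2094·cos50.9° = 1320.6 kN/m
Driving force T = W sinα = 2094·sin50.9° = 1625.0 kN/m
Resisting force R = c·L + N'·tanφ = 49·20.2 + 1320.6·tan39.0° = 989.8 + 1069.4 = 2059.2 kN/m
FS = R / T = 2059.2 / 1625.0 = 1.267

FS = 1.27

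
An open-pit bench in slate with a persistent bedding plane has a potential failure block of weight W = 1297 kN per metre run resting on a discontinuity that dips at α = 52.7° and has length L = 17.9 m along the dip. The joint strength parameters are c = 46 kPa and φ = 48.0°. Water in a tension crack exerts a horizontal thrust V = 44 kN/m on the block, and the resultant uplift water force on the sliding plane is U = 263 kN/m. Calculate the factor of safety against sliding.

FS = 1.29

Resolving the block weight along and normal to the plane and applying the Mohr–Coulomb strength on the joint:
N' = W cosα − U − V sinα = 1297·cos52.7° − 263 − 44·sin52.7° = 488.0 kN/m
Driving force T = W sinα + V cosα = 1297·sin52.7° + 44·cos52.7° = 1058.4 kN/m
Resisting force R = c·L + N'·tanφ = 46·17.9 + 488.0·tan48.0° = 823.4 + 541.9 = 1365.3 kN/m
FS = R / T = 1365.3 / 1058.4 = 1.290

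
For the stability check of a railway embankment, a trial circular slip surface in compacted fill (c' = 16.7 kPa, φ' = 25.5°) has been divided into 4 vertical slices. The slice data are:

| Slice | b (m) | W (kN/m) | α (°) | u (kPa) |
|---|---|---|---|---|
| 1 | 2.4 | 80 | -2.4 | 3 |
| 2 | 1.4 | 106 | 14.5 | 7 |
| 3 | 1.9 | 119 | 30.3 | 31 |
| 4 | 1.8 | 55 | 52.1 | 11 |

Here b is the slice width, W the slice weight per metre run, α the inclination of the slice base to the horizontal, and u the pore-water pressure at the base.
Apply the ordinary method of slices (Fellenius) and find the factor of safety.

FS = 1.94

Ordinary method of slices: FS = Σ[c'·Δl_i + (W_i cosα_i − u_i·Δl_i)·tanφ'] / Σ W_i sinα_i, with Δl_i = b_i / cosα_i.
Slice 1: Δl = 2.4/cos(-2.4°) = 2.402 m; N'_1 = 80·cos(-2.4°) − 3·2.402 = 72.7; c'Δl = 40.12; W sinα = -3.4
Slice 2: Δl = 1.4/cos14.5° = 1.446 m; N'_2 = 106·cos14.5° − 7·1.446 = 92.5; c'Δl = 24.15; W sinα = 26.5
Slice 3: Δl = 1.9/cos30.3° = 2.201 m; N'_3 = 119·cos30.3° − 31·2.201 = 34.5; c'Δl = 36.75; W sinα = 60.0
Slice 4: Δl = 1.8/cos52.1° = 2.930 m; N'_4 = 55·cos52.1° − 11·2.930 = 1.6; c'Δl = 48.93; W sinα = 43.4
Σc'Δl = 149.9 kN/m; ΣN' = 201.3 kN/m; ΣW sinα = 126.6 kN/m
Resisting = 149.9 + 201.3·tan25.5° = 149.9 + 96.0 = 246.0 kN/m
FS = 246.0 / 126.6 = 1.942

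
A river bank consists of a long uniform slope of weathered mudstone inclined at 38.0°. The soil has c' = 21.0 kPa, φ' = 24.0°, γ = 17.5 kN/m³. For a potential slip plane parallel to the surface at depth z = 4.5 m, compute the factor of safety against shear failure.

FS = 1.12

For an infinite slope with a slip plane parallel to the surface (no pore pressure): FS = [c' + γz cos²β tanφ'] / [γz sinβ cosβ].
γz = 17.5·4.5 = 78.75 kN/m²
Numerator = 21.0 + 78.75·cos²38.0°·tan24.0° = 21.0 + 78.75·0.6210·0.4452 = 42.772 kPa
Denominator = 78.75·sin38.0°·cos38.0° = 78.75·0.6157·0.7880 = 38.205 kPa
FS = 42.772 / 38.205 = 1.120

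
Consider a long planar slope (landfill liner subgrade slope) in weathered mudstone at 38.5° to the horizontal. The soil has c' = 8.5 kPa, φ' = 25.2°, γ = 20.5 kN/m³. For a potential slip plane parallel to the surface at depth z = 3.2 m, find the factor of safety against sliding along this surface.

For an infinite slope with a slip plane parallel to the surface (no pore pressure): FS = [c' + γz cos²β tanφ'] / [γz sinβ cosβ].
γz = 20.5·3.2 = 65.60 kN/m²
Numerator = 8.5 + 65.60·cos²38.5°·tan25.2° = 8.5 + 65.60·0.6125·0.4706 = 27.407 kPa
Denominator = 65.60·sin38.5°·cos38.5° = 65.60·0.6225·0.7826 = 31.959 kPa
FS = 27.407 / 31.959 = 0.858

FS = 0.86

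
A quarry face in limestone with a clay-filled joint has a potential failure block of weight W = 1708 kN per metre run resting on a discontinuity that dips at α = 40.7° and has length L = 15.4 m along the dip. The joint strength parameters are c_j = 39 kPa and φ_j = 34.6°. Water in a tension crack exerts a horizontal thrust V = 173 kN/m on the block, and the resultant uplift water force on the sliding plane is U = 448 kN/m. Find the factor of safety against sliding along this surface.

FS = 0.89

Resolving the block weight along and normal to the plane and applying the Mohr–Coulomb strength on the joint:
N' = W cosα − U − V sinα = 1708·cos40.7° − 448 − 173·sin40.7° = 734.1 kN/m
Driving force T = W sinα + V cosα = 1708·sin40.7° + 173·cos40.7° = 1244.9 kN/m
Resisting force R = c_j·L + N'·tanφ_j = 39·15.4 + 734.1·tan34.6° = 600.6 + 506.4 = 1107.0 kN/m
FS = R / T = 1107.0 / 1244.9 = 0.889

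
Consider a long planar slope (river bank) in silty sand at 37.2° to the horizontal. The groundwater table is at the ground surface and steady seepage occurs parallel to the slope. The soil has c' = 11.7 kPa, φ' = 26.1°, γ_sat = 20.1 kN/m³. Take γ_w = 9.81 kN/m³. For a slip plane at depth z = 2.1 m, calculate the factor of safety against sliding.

FS = 0.91

With seepage parallel to the slope and the water table at the surface, the effective normal stress on the slip plane uses the buoyant unit weight γ' = γ_sat − γ_w while the driving shear stress uses γ_sat:
FS = [c' + γ' z cos²β tanφ'] / [γ_sat z sinβ cosβ]
γ' = 20.1 − 9.81 = 10.29 kN/m³
Numerator = 11.7 + 10.29·2.1·cos²37.2°·tan26.1° = 11.7 + 10.29·2.1·0.6345·0.4899 = 18.416 kPa
Denominator = 20.1·2.1·sin37.2°·cos37.2° = 20.1·2.1·0.6046·0.7965 = 20.328 kPa
FS = 18.416 / 20.328 = 0.906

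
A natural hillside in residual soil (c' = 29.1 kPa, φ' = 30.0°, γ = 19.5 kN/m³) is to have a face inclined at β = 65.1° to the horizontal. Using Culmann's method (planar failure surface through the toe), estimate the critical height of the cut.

H_c = 25.78 m

Culmann's analysis gives the critical failure plane at α_cr = (β + φ')/2 = (65.1 + 30.0)/2 = 47.5°, and the critical height
H_c = (4c'/γ) · sinβ cosφ' / [1 − cos(β − φ')]
    = (4·29.1/19.5) · sin65.1°·cos30.0° / [1 − cos(35.1°)]
    = 5.969 · 0.9070·0.8660 / [1 − 0.8181]
    = 5.969 · 0.7855 / 0.1819
    = 25.78 m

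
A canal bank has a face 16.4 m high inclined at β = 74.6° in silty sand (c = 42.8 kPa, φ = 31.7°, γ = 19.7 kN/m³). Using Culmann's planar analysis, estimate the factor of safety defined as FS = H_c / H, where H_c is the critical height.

FS = 1.63

H_c = (4c/γ) · sinβ cosφ / [1 − cos(β − φ)]
    = (4·42.8/19.7) · sin74.6°·cos31.7° / [1 − cos42.9°]
    = 8.690 · 0.8203 / 0.2675 = 26.65 m
FS = H_c / H = 26.65 / 16.4 = 1.625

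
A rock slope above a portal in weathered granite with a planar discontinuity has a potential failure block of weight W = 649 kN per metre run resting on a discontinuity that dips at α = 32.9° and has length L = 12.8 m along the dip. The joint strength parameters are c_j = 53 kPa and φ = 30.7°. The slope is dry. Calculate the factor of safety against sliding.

Resolving the block weight along and normal to the plane and applying the Mohr–Coulomb strength on the joint:
N' = W cosα = 649·cos32.9° = 544.9 kN/m
Driving force T = W sinα = 649·sin32.9° = 352.5 kN/m
Resisting force R = c_j·L + N'·tanφ = 53·12.8 + 544.9·tan30.7° = 678.4 + 323.5 = 1001.9 kN/m
FS = R / T = 1001.9 / 352.5 = 2.842

FS = 2.84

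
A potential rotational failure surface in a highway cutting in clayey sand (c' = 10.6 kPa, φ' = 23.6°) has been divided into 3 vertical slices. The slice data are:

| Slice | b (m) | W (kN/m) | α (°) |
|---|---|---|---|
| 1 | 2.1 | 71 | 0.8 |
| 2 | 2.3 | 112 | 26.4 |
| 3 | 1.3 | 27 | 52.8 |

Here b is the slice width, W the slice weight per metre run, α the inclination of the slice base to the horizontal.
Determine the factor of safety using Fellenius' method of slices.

Ordinary method of slices: FS = Σ[c'·Δl_i + (W_i cosα_i)·tanφ'] / Σ W_i sinα_i, with Δl_i = b_i / cosα_i.
Slice 1: Δl = 2.1/cos0.8° = 2.100 m; N'_1 = 71·cos0.8° = 71.0; c'Δl = 22.26; W sinα = 1.0
Slice 2: Δl = 2.3/cos26.4° = 2.568 m; N'_2 = 112·cos26.4° = 100.3; c'Δl = 27.22; W sinα = 49.8
Slice 3: Δl = 1.3/cos52.8° = 2.150 m; N'_3 = 27·cos52.8° = 16.3; c'Δl = 22.79; W sinα = 21.5
Σc'Δl = 72.3 kN/m; ΣN' = 187.6 kN/m; ΣW sinα = 72.3 kN/m
Resisting = 72.3 + 187.6·tan23.6° = 72.3 + 82.0 = 154.2 kN/m
FS = 154.2 / 72.3 = 2.134

FS = 2.13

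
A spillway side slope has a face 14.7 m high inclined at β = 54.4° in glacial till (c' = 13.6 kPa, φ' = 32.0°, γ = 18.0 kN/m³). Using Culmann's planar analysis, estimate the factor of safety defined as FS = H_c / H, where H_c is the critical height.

H_c = (4c'/γ) · sinβ cosφ' / [1 − cos(β − φ')]
    = (4·13.6/18.0) · sin54.4°·cos32.0° / [1 − cos22.4°]
    = 3.022 · 0.6895 / 0.0755 = 27.62 m
FS = H_c / H = 27.62 / 14.7 = 1.879

FS = 1.88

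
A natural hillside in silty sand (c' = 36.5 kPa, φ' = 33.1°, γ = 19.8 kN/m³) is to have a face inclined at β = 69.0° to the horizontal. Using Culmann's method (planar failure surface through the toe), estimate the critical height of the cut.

H_c = 30.36 m

Culmann's analysis gives the critical failure plane at α_cr = (β + φ')/2 = (69.0 + 33.1)/2 = 51.0°, and the critical height
H_c = (4c'/γ) · sinβ cosφ' / [1 − cos(β − φ')]
    = (4·36.5/19.8) · sin69.0°·cos33.1° / [1 − cos(35.9°)]
    = 7.374 · 0.9336·0.8377 / [1 − 0.8100]
    = 7.374 · 0.7821 / 0.1900
    = 30.36 m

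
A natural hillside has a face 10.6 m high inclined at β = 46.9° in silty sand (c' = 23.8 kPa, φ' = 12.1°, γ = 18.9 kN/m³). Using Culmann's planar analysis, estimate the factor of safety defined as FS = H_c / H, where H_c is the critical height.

FS = 1.90

H_c = (4c'/γ) · sinβ cosφ' / [1 − cos(β − φ')]
    = (4·23.8/18.9) · sin46.9°·cos12.1° / [1 − cos34.8°]
    = 5.037 · 0.7139 / 0.1789 = 20.11 m
FS = H_c / H = 20.11 / 10.6 = 1.897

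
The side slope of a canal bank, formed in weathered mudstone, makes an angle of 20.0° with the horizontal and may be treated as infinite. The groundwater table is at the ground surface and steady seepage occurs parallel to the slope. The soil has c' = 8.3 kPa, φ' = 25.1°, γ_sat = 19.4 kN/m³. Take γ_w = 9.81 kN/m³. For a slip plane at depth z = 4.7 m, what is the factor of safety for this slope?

FS = 0.92

With seepage parallel to the slope and the water table at the surface, the effective normal stress on the slip plane uses the buoyant unit weight γ' = γ_sat − γ_w while the driving shear stress uses γ_sat:
FS = [c' + γ' z cos²β tanφ'] / [γ_sat z sinβ cosβ]
γ' = 19.4 − 9.81 = 9.59 kN/m³
Numerator = 8.3 + 9.59·4.7·cos²20.0°·tan25.1° = 8.3 + 9.59·4.7·0.8830·0.4684 = 26.944 kPa
Denominator = 19.4·4.7·sin20.0°·cos20.0° = 19.4·4.7·0.3420·0.9397 = 29.305 kPa
FS = 26.944 / 29.305 = 0.919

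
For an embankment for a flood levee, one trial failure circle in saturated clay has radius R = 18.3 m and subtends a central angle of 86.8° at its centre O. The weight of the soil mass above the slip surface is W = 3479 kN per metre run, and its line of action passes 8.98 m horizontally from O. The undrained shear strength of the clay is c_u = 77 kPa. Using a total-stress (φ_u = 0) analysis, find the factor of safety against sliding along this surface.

FS = 1.25

Taking moments about the centre O, the resisting moment is provided by the undrained shear strength acting along the arc:
Arc length L_a = R·θ = 18.3·(86.8°·π/180) = 18.3·1.5149 = 27.72 m
M_R = c_u·L_a·R = 77·27.72·18.3 = 39065.2 kN·m/m
M_D = W·d = 3479·8.98 = 31241.4 kN·m/m
FS = M_R / M_D = 39065.2 / 31241.4 = 1.250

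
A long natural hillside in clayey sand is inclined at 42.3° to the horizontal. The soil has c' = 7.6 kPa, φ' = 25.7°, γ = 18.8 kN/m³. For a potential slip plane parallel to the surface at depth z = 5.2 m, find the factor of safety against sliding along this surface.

For an infinite slope with a slip plane parallel to the surface (no pore pressure): FS = [c' + γz cos²β tanφ'] / [γz sinβ cosβ].
γz = 18.8·5.2 = 97.76 kN/m²
Numerator = 7.6 + 97.76·cos²42.3°·tan25.7° = 7.6 + 97.76·0.5471·0.4813 = 33.338 kPa
Denominator = 97.76·sin42.3°·cos42.3° = 97.76·0.6730·0.7396 = 48.663 kPa
FS = 33.338 / 48.663 = 0.685

FS = 0.69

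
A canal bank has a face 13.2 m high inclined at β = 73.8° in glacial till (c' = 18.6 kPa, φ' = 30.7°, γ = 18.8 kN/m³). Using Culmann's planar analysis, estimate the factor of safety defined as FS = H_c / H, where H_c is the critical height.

H_c = (4c'/γ) · sinβ cosφ' / [1 − cos(β − φ')]
    = (4·18.6/18.8) · sin73.8°·cos30.7° / [1 − cos43.1°]
    = 3.957 · 0.8257 / 0.2698 = 12.11 m
FS = H_c / H = 12.11 / 13.2 = 0.917

FS = 0.92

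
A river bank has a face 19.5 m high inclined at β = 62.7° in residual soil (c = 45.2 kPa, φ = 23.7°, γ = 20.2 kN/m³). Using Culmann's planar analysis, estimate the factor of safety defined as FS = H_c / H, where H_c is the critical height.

H_c = (4c/γ) · sinβ cosφ / [1 − cos(β − φ)]
    = (4·45.2/20.2) · sin62.7°·cos23.7° / [1 − cos39.0°]
    = 8.950 · 0.8137 / 0.2229 = 32.68 m
FS = H_c / H = 32.68 / 19.5 = 1.676

FS = 1.68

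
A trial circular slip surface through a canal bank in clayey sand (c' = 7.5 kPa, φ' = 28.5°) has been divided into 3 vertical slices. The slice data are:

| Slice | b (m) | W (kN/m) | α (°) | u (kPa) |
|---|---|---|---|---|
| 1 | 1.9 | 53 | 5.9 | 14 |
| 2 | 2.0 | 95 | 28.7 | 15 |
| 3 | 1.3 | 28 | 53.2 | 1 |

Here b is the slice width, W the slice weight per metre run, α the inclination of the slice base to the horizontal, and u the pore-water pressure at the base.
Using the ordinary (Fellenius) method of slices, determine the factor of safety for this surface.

Ordinary method of slices: FS = Σ[c'·Δl_i + (W_i cosα_i − u_i·Δl_i)·tanφ'] / Σ W_i sinα_i, with Δl_i = b_i / cosα_i.
Slice 1: Δl = 1.9/cos5.9° = 1.910 m; N'_1 = 53·cos5.9° − 14·1.910 = 26.0; c'Δl = 14.33; W sinα = 5.4
Slice 2: Δl = 2.0/cos28.7° = 2.280 m; N'_2 = 95·cos28.7° − 15·2.280 = 49.1; c'Δl = 17.10; W sinα = 45.6
Slice 3: Δl = 1.3/cos53.2° = 2.170 m; N'_3 = 28·cos53.2° − 1·2.170 = 14.6; c'Δl = 16.28; W sinα = 22.4
Σc'Δl = 47.7 kN/m; ΣN' = 89.7 kN/m; ΣW sinα = 73.5 kN/m
Resisting = 47.7 + 89.7·tan28.5° = 47.7 + 48.7 = 96.4 kN/m
FS = 96.4 / 73.5 = 1.312

FS = 1.31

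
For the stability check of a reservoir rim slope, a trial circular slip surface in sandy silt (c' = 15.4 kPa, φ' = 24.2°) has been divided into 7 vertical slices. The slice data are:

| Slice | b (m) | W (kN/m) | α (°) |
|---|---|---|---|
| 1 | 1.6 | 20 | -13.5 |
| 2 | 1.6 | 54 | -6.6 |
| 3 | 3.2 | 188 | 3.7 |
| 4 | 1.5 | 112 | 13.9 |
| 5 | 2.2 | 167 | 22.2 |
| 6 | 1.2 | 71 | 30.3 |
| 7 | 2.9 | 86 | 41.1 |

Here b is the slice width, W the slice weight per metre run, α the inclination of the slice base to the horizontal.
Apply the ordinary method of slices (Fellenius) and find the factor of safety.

FS = 2.90

Ordinary method of slices: FS = Σ[c'·Δl_i + (W_i cosα_i)·tanφ'] / Σ W_i sinα_i, with Δl_i = b_i / cosα_i.
Slice 1: Δl = 1.6/cos(-13.5°) = 1.645 m; N'_1 = 20·cos(-13.5°) = 19.4; c'Δl = 25.34; W sinα = -4.7
Slice 2: Δl = 1.6/cos(-6.6°) = 1.611 m; N'_2 = 54·cos(-6.6°) = 53.6; c'Δl = 24.80; W sinα = -6.2
Slice 3: Δl = 3.2/cos3.7° = 3.207 m; N'_3 = 188·cos3.7° = 187.6; c'Δl = 49.38; W sinα = 12.1
Slice 4: Δl = 1.5/cos13.9° = 1.545 m; N'_4 = 112·cos13.9° = 108.7; c'Δl = 23.80; W sinα = 26.9
Slice 5: Δl = 2.2/cos22.2° = 2.376 m; N'_5 = 167·cos22.2° = 154.6; c'Δl = 36.59; W sinα = 63.1
Slice 6: Δl = 1.2/cos30.3° = 1.390 m; N'_6 = 71·cos30.3° = 61.3; c'Δl = 21.40; W sinα = 35.8
Slice 7: Δl = 2.9/cos41.1° = 3.848 m; N'_7 = 86·cos41.1° = 64.8; c'Δl = 59.27; W sinα = 56.5
Σc'Δl = 240.6 kN/m; ΣN' = 650.1 kN/m; ΣW sinα = 183.6 kN/m
Resisting = 240.6 + 650.1·tan24.2° = 240.6 + 292.2 = 532.8 kN/m
FS = 532.8 / 183.6 = 2.902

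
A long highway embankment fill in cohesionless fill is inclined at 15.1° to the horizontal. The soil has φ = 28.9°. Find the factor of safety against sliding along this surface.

FS = 2.05

For a dry cohesionless infinite slope the factor of safety is FS = tanφ / tanβ.
FS = tan28.9° / tan15.1° = 0.5520 / 0.2698 = 2.046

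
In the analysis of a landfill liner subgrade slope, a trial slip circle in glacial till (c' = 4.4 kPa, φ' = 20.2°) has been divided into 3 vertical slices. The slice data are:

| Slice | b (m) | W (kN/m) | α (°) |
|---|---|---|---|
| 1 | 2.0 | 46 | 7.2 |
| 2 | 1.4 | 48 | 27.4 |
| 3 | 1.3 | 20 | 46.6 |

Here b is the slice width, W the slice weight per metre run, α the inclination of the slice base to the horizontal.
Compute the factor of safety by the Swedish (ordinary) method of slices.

FS = 1.45

Ordinary method of slices: FS = Σ[c'·Δl_i + (W_i cosα_i)·tanφ'] / Σ W_i sinα_i, with Δl_i = b_i / cosα_i.
Slice 1: Δl = 2.0/cos7.2° = 2.016 m; N'_1 = 46·cos7.2° = 45.6; c'Δl = 8.87; W sinα = 5.8
Slice 2: Δl = 1.4/cos27.4° = 1.577 m; N'_2 = 48·cos27.4° = 42.6; c'Δl = 6.94; W sinα = 22.1
Slice 3: Δl = 1.3/cos46.6° = 1.892 m; N'_3 = 20·cos46.6° = 13.7; c'Δl = 8.32; W sinα = 14.5
Σc'Δl = 24.1 kN/m; ΣN' = 102.0 kN/m; ΣW sinα = 42.4 kN/m
Resisting = 24.1 + 102.0·tan20.2° = 24.1 + 37.5 = 61.7 kN/m
FS = 61.7 / 42.4 = 1.455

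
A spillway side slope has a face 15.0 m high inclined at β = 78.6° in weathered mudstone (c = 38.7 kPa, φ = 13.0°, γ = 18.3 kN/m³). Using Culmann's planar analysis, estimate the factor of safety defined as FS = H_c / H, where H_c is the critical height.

FS = 0.92

H_c = (4c/γ) · sinβ cosφ / [1 − cos(β − φ)]
    = (4·38.7/18.3) · sin78.6°·cos13.0° / [1 − cos65.6°]
    = 8.459 · 0.9551 / 0.5869 = 13.77 m
FS = H_c / H = 13.77 / 15.0 = 0.918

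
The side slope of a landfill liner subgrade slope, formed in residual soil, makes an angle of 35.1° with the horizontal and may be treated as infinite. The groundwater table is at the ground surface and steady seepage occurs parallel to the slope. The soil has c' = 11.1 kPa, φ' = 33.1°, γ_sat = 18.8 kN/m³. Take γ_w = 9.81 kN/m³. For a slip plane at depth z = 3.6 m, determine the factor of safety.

FS = 0.79

With seepage parallel to the slope and the water table at the surface, the effective normal stress on the slip plane uses the buoyant unit weight γ' = γ_sat − γ_w while the driving shear stress uses γ_sat:
FS = [c' + γ' z cos²β tanφ'] / [γ_sat z sinβ cosβ]
γ' = 18.8 − 9.81 = 8.99 kN/m³
Numerator = 11.1 + 8.99·3.6·cos²35.1°·tan33.1° = 11.1 + 8.99·3.6·0.6694·0.6519 = 25.222 kPa
Denominator = 18.8·3.6·sin35.1°·cos35.1° = 18.8·3.6·0.5750·0.8181 = 31.839 kPa
FS = 25.222 / 31.839 = 0.792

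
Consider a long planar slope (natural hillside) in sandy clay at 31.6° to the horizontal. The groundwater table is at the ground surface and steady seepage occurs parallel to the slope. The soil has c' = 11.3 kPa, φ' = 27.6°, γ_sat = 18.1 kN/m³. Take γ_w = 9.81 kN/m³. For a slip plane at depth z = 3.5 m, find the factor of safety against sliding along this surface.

With seepage parallel to the slope and the water table at the surface, the effective normal stress on the slip plane uses the buoyant unit weight γ' = γ_sat − γ_w while the driving shear stress uses γ_sat:
FS = [c' + γ' z cos²β tanφ'] / [γ_sat z sinβ cosβ]
γ' = 18.1 − 9.81 = 8.29 kN/m³
Numerator = 11.3 + 8.29·3.5·cos²31.6°·tan27.6° = 11.3 + 8.29·3.5·0.7254·0.5228 = 22.304 kPa
Denominator = 18.1·3.5·sin31.6°·cos31.6° = 18.1·3.5·0.5240·0.8517 = 28.273 kPa
FS = 22.304 / 28.273 = 0.789

FS = 0.79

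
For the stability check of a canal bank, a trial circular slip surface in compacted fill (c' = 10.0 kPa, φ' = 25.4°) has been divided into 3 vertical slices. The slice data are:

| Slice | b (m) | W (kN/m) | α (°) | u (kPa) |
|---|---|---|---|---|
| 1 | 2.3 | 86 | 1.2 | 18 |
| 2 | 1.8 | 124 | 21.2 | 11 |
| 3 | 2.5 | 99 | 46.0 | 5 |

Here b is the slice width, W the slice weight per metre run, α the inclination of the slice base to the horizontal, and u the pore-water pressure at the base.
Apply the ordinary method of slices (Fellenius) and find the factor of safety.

FS = 1.43

Ordinary method of slices: FS = Σ[c'·Δl_i + (W_i cosα_i − u_i·Δl_i)·tanφ'] / Σ W_i sinα_i, with Δl_i = b_i / cosα_i.
Slice 1: Δl = 2.3/cos1.2° = 2.301 m; N'_1 = 86·cos1.2° − 18·2.301 = 44.6; c'Δl = 23.01; W sinα = 1.8
Slice 2: Δl = 1.8/cos21.2° = 1.931 m; N'_2 = 124·cos21.2° − 11·1.931 = 94.4; c'Δl = 19.31; W sinα = 44.8
Slice 3: Δl = 2.5/cos46.0° = 3.599 m; N'_3 = 99·cos46.0° − 5·3.599 = 50.8; c'Δl = 35.99; W sinα = 71.2
Σc'Δl = 78.3 kN/m; ΣN' = 189.7 kN/m; ΣW sinα = 117.9 kN/m
Resisting = 78.3 + 189.7·tan25.4° = 78.3 + 90.1 = 168.4 kN/m
FS = 168.4 / 117.9 = 1.429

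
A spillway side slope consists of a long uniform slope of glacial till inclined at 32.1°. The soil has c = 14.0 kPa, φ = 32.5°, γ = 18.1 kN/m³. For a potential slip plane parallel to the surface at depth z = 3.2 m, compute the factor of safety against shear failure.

FS = 1.55

For an infinite slope with a slip plane parallel to the surface (no pore pressure): FS = [c + γz cos²β tanφ] / [γz sinβ cosβ].
γz = 18.1·3.2 = 57.92 kN/m²
Numerator = 14.0 + 57.92·cos²32.1°·tan32.5° = 14.0 + 57.92·0.7176·0.6371 = 40.479 kPa
Denominator = 57.92·sin32.1°·cos32.1° = 57.92·0.5314·0.8471 = 26.073 kPa
FS = 40.479 / 26.073 = 1.553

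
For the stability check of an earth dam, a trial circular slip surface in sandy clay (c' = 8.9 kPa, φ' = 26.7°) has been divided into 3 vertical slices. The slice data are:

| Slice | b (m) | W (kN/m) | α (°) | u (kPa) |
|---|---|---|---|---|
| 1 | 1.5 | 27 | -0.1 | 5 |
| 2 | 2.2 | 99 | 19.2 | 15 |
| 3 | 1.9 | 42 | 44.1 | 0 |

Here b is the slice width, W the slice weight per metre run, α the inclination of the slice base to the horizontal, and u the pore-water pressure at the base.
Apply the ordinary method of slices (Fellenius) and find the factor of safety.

FS = 1.81

Ordinary method of slices: FS = Σ[c'·Δl_i + (W_i cosα_i − u_i·Δl_i)·tanφ'] / Σ W_i sinα_i, with Δl_i = b_i / cosα_i.
Slice 1: Δl = 1.5/cos(-0.1°) = 1.500 m; N'_1 = 27·cos(-0.1°) − 5·1.500 = 19.5; c'Δl = 13.35; W sinα = -0.0
Slice 2: Δl = 2.2/cos19.2° = 2.330 m; N'_2 = 99·cos19.2° − 15·2.330 = 58.5; c'Δl = 20.73; W sinα = 32.6
Slice 3: Δl = 1.9/cos44.1° = 2.646 m; N'_3 = 42·cos44.1° − 0·2.646 = 30.2; c'Δl = 23.55; W sinα = 29.2
Σc'Δl = 57.6 kN/m; ΣN' = 108.2 kN/m; ΣW sinα = 61.7 kN/m
Resisting = 57.6 + 108.2·tan26.7° = 57.6 + 54.4 = 112.1 kN/m
FS = 112.1 / 61.7 = 1.815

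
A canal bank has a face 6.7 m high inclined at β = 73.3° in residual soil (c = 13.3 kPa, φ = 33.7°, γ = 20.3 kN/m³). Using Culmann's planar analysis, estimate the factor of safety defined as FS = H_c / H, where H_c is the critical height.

FS = 1.36

H_c = (4c/γ) · sinβ cosφ / [1 − cos(β − φ)]
    = (4·13.3/20.3) · sin73.3°·cos33.7° / [1 − cos39.6°]
    = 2.621 · 0.7969 / 0.2295 = 9.10 m
FS = H_c / H = 9.10 / 6.7 = 1.358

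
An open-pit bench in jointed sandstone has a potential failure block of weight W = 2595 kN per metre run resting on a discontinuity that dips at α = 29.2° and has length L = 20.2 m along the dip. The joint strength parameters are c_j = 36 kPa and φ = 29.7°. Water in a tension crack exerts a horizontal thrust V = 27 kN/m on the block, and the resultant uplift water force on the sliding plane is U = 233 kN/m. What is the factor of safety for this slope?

Resolving the block weight along and normal to the plane and applying the Mohr–Coulomb strength on the joint:
N' = W cosα − U − V sinα = 2595·cos29.2° − 233 − 27·sin29.2° = 2019.1 kN/m
Driving force T = W sinα + V cosα = 2595·sin29.2° + 27·cos29.2° = 1289.6 kN/m
Resisting force R = c_j·L + N'·tanφ = 36·20.2 + 2019.1·tan29.7° = 727.2 + 1151.7 = 1878.9 kN/m
FS = R / T = 1878.9 / 1289.6 = 1.457

FS = 1.46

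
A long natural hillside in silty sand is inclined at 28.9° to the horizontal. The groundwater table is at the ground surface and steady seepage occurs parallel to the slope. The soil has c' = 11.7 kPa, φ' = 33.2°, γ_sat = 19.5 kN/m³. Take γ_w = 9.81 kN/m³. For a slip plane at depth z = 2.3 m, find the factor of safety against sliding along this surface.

FS = 1.21

With seepage parallel to the slope and the water table at the surface, the effective normal stress on the slip plane uses the buoyant unit weight γ' = γ_sat − γ_w while the driving shear stress uses γ_sat:
FS = [c' + γ' z cos²β tanφ'] / [γ_sat z sinβ cosβ]
γ' = 19.5 − 9.81 = 9.69 kN/m³
Numerator = 11.7 + 9.69·2.3·cos²28.9°·tan33.2° = 11.7 + 9.69·2.3·0.7664·0.6544 = 22.878 kPa
Denominator = 19.5·2.3·sin28.9°·cos28.9° = 19.5·2.3·0.4833·0.8755 = 18.976 kPa
FS = 22.878 / 18.976 = 1.206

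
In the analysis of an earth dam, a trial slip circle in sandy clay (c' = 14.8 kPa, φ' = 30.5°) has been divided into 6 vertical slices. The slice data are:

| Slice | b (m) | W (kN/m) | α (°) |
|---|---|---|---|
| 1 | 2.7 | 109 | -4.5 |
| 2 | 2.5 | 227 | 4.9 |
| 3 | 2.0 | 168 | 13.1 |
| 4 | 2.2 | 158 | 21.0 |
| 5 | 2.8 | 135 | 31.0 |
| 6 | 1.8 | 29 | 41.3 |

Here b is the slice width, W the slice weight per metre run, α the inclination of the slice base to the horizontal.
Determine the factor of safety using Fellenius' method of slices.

FS = 3.54

Ordinary method of slices: FS = Σ[c'·Δl_i + (W_i cosα_i)·tanφ'] / Σ W_i sinα_i, with Δl_i = b_i / cosα_i.
Slice 1: Δl = 2.7/cos(-4.5°) = 2.708 m; N'_1 = 109·cos(-4.5°) = 108.7; c'Δl = 40.08; W sinα = -8.6
Slice 2: Δl = 2.5/cos4.9° = 2.509 m; N'_2 = 227·cos4.9° = 226.2; c'Δl = 37.14; W sinα = 19.4
Slice 3: Δl = 2.0/cos13.1° = 2.053 m; N'_3 = 168·cos13.1° = 163.6; c'Δl = 30.39; W sinα = 38.1
Slice 4: Δl = 2.2/cos21.0° = 2.357 m; N'_4 = 158·cos21.0° = 147.5; c'Δl = 34.88; W sinα = 56.6
Slice 5: Δl = 2.8/cos31.0° = 3.267 m; N'_5 = 135·cos31.0° = 115.7; c'Δl = 48.35; W sinα = 69.5
Slice 6: Δl = 1.8/cos41.3° = 2.396 m; N'_6 = 29·cos41.3° = 21.8; c'Δl = 35.46; W sinα = 19.1
Σc'Δl = 226.3 kN/m; ΣN' = 783.5 kN/m; ΣW sinα = 194.2 kN/m
Resisting = 226.3 + 783.5·tan30.5° = 226.3 + 461.5 = 687.8 kN/m
FS = 687.8 / 194.2 = 3.542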